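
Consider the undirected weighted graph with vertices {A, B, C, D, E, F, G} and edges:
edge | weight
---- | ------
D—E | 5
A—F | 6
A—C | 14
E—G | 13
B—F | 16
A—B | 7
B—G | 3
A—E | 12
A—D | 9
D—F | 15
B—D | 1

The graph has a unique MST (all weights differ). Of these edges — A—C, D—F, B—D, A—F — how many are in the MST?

3

Sort edges by weight, then run Kruskal:
B—D (1): add — endpoints in different components.
B—G (3): add — endpoints in different components.
D—E (5): add — endpoints in different components.
A—F (6): add — endpoints in different components.
A—B (7): add — endpoints in different components.
A—D (9): skip — A and D already connected.
A—E (12): skip — A and E already connected.
E—G (13): skip — E and G already connected.
A—C (14): add — endpoints in different components.
MST edge set: {B—D, B—G, D—E, A—F, A—B, A—C}.
Of the listed edges, {A—C, B—D, A—F} are in the MST → 3.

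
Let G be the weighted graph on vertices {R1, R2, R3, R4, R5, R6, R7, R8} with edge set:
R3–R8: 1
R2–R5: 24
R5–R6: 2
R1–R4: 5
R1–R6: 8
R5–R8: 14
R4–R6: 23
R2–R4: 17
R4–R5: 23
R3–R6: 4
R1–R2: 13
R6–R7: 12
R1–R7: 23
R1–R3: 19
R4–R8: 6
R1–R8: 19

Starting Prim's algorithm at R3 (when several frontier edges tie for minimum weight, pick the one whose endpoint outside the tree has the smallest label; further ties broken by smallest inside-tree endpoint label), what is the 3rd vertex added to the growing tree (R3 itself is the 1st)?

Grow the tree from R3 using Prim:
Step 1: cheapest edge leaving the tree is R3–R8 (1); add R8.
Step 2: cheapest edge leaving the tree is R3–R6 (4); add R6.
Step 3: cheapest edge leaving the tree is R5–R6 (2); add R5.
Step 4: cheapest edge leaving the tree is R4–R8 (6); add R4.
Step 5: cheapest edge leaving the tree is R1–R4 (5); add R1.
Step 6: cheapest edge leaving the tree is R6–R7 (12); add R7.
Step 7: cheapest edge leaving the tree is R1–R2 (13); add R2.
Vertex order: R3, R8, R6, R5, R4, R1, R7, R2. The 3rd vertex is R6.

R6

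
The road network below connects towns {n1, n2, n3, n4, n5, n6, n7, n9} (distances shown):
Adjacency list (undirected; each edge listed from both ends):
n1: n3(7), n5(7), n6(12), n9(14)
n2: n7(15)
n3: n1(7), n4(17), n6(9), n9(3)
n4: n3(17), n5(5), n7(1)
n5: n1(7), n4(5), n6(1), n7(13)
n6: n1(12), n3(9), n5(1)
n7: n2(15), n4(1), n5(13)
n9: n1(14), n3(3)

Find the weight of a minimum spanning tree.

39

Kruskal: consider edges lightest-first.
n4—n7 (1): add — endpoints in different components.
n5—n6 (1): add — endpoints in different components.
n3—n9 (3): add — endpoints in different components.
n4—n5 (5): add — endpoints in different components.
n1—n3 (7): add — endpoints in different components.
n1—n5 (7): add — endpoints in different components.
n3—n6 (9): skip — n3 and n6 already connected.
n1—n6 (12): skip — n1 and n6 already connected.
n5—n7 (13): skip — n5 and n7 already connected.
n1—n9 (14): skip — n1 and n9 already connected.
n2—n7 (15): add — endpoints in different components.
MST edges: n4—n7, n5—n6, n3—n9, n4—n5, n1—n3, n1—n5, n2—n7; total weight 1+1+3+5+7+7+15 = 39.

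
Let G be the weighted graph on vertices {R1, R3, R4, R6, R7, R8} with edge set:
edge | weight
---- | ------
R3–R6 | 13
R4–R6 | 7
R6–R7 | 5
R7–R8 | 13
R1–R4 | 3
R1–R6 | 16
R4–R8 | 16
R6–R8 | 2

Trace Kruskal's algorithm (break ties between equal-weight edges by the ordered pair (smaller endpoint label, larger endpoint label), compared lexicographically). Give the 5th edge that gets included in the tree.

Kruskal: consider edges lightest-first.
R6–R8 (2): add. Components now {R6,R8} {R1} {R7} {R4} {R3}
R1–R4 (3): add. Components now {R6,R8} {R1,R4} {R7} {R3}
R6–R7 (5): add. Components now {R6,R7,R8} {R1,R4} {R3}
R4–R6 (7): add. Components now {R1,R4,R6,R7,R8} {R3}
R3–R6 (13): add. Components now {R1,R3,R4,R6,R7,R8}
The 5th edge added is R3–R6.

R3-R6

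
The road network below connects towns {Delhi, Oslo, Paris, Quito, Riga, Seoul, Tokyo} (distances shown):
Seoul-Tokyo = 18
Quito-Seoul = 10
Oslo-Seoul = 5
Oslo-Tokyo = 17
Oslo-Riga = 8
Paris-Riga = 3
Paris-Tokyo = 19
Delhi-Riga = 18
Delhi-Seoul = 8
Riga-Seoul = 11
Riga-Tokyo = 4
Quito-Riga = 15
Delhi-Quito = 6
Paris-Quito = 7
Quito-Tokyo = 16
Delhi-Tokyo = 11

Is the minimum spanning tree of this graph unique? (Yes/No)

No

Kruskal's algorithm — process edges by increasing weight (ties by edge label):
Paris-Riga (3): add — endpoints in different components.
Riga-Tokyo (4): add — endpoints in different components.
Oslo-Seoul (5): add — endpoints in different components.
Delhi-Quito (6): add — endpoints in different components.
Paris-Quito (7): add — endpoints in different components.
Delhi-Seoul (8): add — endpoints in different components.
Non-tree edge Oslo-Riga has weight 8, equal to the heaviest edge on its tree cycle — swapping gives another MST of the same weight. Not unique.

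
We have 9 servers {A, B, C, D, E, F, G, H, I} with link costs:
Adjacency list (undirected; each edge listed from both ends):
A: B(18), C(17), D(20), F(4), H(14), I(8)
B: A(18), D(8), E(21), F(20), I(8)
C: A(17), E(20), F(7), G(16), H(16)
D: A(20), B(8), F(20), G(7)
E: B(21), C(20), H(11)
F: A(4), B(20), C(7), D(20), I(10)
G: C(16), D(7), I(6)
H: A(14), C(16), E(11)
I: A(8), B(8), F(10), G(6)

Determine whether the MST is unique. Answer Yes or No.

No

Sort edges by weight, then run Kruskal:
A—F (4): add — endpoints in different components.
G—I (6): add — endpoints in different components.
C—F (7): add — endpoints in different components.
D—G (7): add — endpoints in different components.
A—I (8): add — endpoints in different components.
B—D (8): add — endpoints in different components.
B—I (8): skip — B and I already connected.
F—I (10): skip — F and I already connected.
E—H (11): add — endpoints in different components.
A—H (14): add — endpoints in different components.
Non-tree edge B—I has weight 8, equal to the heaviest edge on its tree cycle — swapping gives another MST of the same weight. Not unique.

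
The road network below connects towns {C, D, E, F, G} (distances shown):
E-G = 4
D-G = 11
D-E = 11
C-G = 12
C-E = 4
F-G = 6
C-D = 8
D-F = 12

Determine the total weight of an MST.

Kruskal: consider edges lightest-first.
C-E (4): add — endpoints in different components.
E-G (4): add — endpoints in different components.
F-G (6): add — endpoints in different components.
C-D (8): add — endpoints in different components.
MST edges: C-E, E-G, F-G, C-D; total weight 4+4+6+8 = 22.

22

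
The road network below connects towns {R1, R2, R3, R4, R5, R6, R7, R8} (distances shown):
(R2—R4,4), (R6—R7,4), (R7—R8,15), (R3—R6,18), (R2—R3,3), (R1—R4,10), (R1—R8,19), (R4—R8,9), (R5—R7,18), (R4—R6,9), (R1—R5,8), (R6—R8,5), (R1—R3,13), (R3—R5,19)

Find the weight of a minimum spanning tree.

Kruskal's algorithm — process edges by increasing weight (ties by edge label):
R2—R3 (3): add — endpoints in different components.
R2—R4 (4): add — endpoints in different components.
R6—R7 (4): add — endpoints in different components.
R6—R8 (5): add — endpoints in different components.
R1—R5 (8): add — endpoints in different components.
R4—R6 (9): add — endpoints in different components.
R4—R8 (9): skip — R8 and R4 already connected.
R1—R4 (10): add — endpoints in different components.
MST edges: R2—R3, R2—R4, R6—R7, R6—R8, R1—R5, R4—R6, R1—R4; total weight 3+4+4+5+8+9+10 = 43.

43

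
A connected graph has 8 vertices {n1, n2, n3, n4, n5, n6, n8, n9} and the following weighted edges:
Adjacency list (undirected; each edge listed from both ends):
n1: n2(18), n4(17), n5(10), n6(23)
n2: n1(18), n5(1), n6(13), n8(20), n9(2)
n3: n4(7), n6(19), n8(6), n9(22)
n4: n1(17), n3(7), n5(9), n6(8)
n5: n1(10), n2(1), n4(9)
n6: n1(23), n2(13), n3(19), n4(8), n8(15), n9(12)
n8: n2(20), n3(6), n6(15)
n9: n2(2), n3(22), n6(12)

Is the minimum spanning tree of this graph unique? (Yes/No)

Sort edges by weight, then run Kruskal:
n2–n5 (1): add — endpoints in different components.
n2–n9 (2): add — endpoints in different components.
n3–n8 (6): add — endpoints in different components.
n3–n4 (7): add — endpoints in different components.
n4–n6 (8): add — endpoints in different components.
n4–n5 (9): add — endpoints in different components.
n1–n5 (10): add — endpoints in different components.
Every non-tree edge has weight strictly greater than the heaviest edge on the tree path between its endpoints, so the MST is unique.

Yes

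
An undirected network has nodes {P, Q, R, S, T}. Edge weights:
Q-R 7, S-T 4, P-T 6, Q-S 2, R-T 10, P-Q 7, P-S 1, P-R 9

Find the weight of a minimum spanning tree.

14

Sort edges by weight, then run Kruskal:
P-S (1): add — endpoints in different components.
Q-S (2): add — endpoints in different components.
S-T (4): add — endpoints in different components.
P-T (6): skip — T and P already connected.
P-Q (7): skip — P and Q already connected.
Q-R (7): add — endpoints in different components.
MST edges: P-S, Q-S, S-T, Q-R; total weight 1+2+4+7 = 14.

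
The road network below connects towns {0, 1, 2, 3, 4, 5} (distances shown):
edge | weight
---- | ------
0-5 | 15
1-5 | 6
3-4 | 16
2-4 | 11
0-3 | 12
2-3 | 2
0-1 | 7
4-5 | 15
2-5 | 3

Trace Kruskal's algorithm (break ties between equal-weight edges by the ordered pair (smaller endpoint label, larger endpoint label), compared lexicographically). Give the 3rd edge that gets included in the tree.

Kruskal's algorithm — process edges by increasing weight (ties by edge label):
2-3 (2): add — endpoints in different components.
2-5 (3): add — endpoints in different components.
1-5 (6): add — endpoints in different components.
0-1 (7): add — endpoints in different components.
2-4 (11): add — endpoints in different components.
The 3rd edge added is 1-5.

1-5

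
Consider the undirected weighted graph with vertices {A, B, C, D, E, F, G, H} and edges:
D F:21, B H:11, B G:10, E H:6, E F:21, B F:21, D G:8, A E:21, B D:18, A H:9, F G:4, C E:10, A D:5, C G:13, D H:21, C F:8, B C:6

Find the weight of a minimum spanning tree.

Kruskal: consider edges lightest-first.
F G (4): add — endpoints in different components.
A D (5): add — endpoints in different components.
B C (6): add — endpoints in different components.
E H (6): add — endpoints in different components.
C F (8): add — endpoints in different components.
D G (8): add — endpoints in different components.
A H (9): add — endpoints in different components.
MST edges: F G, A D, B C, E H, C F, D G, A H; total weight 4+5+6+6+8+8+9 = 46.

46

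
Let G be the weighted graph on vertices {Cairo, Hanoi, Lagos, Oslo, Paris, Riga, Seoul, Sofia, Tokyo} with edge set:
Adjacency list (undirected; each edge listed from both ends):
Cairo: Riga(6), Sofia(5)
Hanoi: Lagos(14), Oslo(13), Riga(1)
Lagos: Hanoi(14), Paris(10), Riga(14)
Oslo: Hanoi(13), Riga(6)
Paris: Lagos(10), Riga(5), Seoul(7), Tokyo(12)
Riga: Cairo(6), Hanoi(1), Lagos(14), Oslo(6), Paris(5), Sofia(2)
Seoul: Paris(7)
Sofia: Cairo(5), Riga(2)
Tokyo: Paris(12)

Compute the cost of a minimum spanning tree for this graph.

48

Grow the tree from Lagos using Prim:
Step 1: frontier [Lagos—Paris 10, Hanoi—Lagos 14, Lagos—Riga 14] → take Lagos—Paris (10); add Paris.
Step 2: frontier [Hanoi—Lagos 14, Lagos—Riga 14, Paris—Riga 5, Paris—Seoul 7, Paris—Tokyo 12] → take Paris—Riga (5); add Riga.
Step 3: frontier [Hanoi—Lagos 14, Paris—Seoul 7, Paris—Tokyo 12, Hanoi—Riga 1, Riga—Sofia 2, Cairo—Riga 6, Oslo—Riga 6] → take Hanoi—Riga (1); add Hanoi.
Step 4: frontier [Hanoi—Oslo 13, Paris—Seoul 7, Paris—Tokyo 12, Riga—Sofia 2, Cairo—Riga 6, Oslo—Riga 6] → take Riga—Sofia (2); add Sofia.
Step 5: frontier [Hanoi—Oslo 13, Paris—Seoul 7, Paris—Tokyo 12, Cairo—Riga 6, Oslo—Riga 6, Cairo—Sofia 5] → take Cairo—Sofia (5); add Cairo.
Step 6: frontier [Hanoi—Oslo 13, Paris—Seoul 7, Paris—Tokyo 12, Oslo—Riga 6] → take Oslo—Riga (6); add Oslo.
Step 7: frontier [Paris—Seoul 7, Paris—Tokyo 12] → take Paris—Seoul (7); add Seoul.
Step 8: frontier [Paris—Tokyo 12] → take Paris—Tokyo (12); add Tokyo.
MST edges: Lagos—Paris, Paris—Riga, Hanoi—Riga, Riga—Sofia, Cairo—Sofia, Oslo—Riga, Paris—Seoul, Paris—Tokyo; total weight 10+5+1+2+5+6+7+12 = 48.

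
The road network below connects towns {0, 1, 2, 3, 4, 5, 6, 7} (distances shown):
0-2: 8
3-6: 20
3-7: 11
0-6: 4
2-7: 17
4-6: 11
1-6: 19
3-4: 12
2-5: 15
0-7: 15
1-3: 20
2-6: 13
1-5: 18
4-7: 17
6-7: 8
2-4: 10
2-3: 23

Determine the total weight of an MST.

74

Kruskal's algorithm — process edges by increasing weight (ties by edge label):
0-6 (4): add — endpoints in different components.
0-2 (8): add — endpoints in different components.
6-7 (8): add — endpoints in different components.
2-4 (10): add — endpoints in different components.
3-7 (11): add — endpoints in different components.
4-6 (11): skip — 4 and 6 already connected.
3-4 (12): skip — 3 and 4 already connected.
2-6 (13): skip — 2 and 6 already connected.
0-7 (15): skip — 0 and 7 already connected.
2-5 (15): add — endpoints in different components.
2-7 (17): skip — 2 and 7 already connected.
4-7 (17): skip — 4 and 7 already connected.
1-5 (18): add — endpoints in different components.
MST edges: 0-6, 0-2, 6-7, 2-4, 3-7, 2-5, 1-5; total weight 4+8+8+10+11+15+18 = 74.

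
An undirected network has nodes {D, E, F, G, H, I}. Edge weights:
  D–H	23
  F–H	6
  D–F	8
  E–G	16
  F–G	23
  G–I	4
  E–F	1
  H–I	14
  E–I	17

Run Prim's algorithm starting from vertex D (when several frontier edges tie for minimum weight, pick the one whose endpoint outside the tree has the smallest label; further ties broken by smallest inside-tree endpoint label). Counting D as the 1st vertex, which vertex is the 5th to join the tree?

Grow the tree from D using Prim:
Step 1: cheapest edge leaving the tree is D–F (8); add F.
Step 2: cheapest edge leaving the tree is E–F (1); add E.
Step 3: cheapest edge leaving the tree is F–H (6); add H.
Step 4: cheapest edge leaving the tree is H–I (14); add I.
Step 5: cheapest edge leaving the tree is G–I (4); add G.
Vertex order: D, F, E, H, I, G. The 5th vertex is I.

I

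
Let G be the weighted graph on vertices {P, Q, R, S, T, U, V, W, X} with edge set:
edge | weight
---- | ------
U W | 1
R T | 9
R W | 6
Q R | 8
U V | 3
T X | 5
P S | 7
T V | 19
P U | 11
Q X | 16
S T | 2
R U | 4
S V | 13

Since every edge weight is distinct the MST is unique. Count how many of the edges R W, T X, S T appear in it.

Kruskal: consider edges lightest-first.
U W (1): add — endpoints in different components.
S T (2): add — endpoints in different components.
U V (3): add — endpoints in different components.
R U (4): add — endpoints in different components.
T X (5): add — endpoints in different components.
R W (6): skip — R and W already connected.
P S (7): add — endpoints in different components.
Q R (8): add — endpoints in different components.
R T (9): add — endpoints in different components.
MST edge set: {U W, S T, U V, R U, T X, P S, Q R, R T}.
Of the listed edges, {T X, S T} are in the MST → 2.

2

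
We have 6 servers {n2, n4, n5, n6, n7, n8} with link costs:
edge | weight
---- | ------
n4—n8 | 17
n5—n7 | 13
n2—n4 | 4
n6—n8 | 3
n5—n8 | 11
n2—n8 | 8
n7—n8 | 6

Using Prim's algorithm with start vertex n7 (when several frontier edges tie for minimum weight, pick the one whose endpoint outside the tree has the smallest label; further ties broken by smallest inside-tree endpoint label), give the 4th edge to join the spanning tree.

n2-n4

Prim, starting at n7.
Step 1: cheapest edge leaving the tree is n7—n8 (6); add n8.
Step 2: cheapest edge leaving the tree is n6—n8 (3); add n6.
Step 3: cheapest edge leaving the tree is n2—n8 (8); add n2.
Step 4: cheapest edge leaving the tree is n2—n4 (4); add n4.
Step 5: cheapest edge leaving the tree is n5—n8 (11); add n5.
The 4th edge added is n2—n4.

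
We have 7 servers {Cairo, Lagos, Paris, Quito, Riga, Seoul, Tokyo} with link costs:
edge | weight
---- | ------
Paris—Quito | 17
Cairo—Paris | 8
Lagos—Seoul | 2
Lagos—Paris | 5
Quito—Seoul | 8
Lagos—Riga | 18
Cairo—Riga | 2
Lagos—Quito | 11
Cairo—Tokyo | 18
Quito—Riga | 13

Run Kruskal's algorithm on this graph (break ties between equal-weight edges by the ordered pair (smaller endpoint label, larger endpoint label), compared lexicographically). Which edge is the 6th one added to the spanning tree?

Kruskal: consider edges lightest-first.
Cairo—Riga (2): add — endpoints in different components.
Lagos—Seoul (2): add — endpoints in different components.
Lagos—Paris (5): add — endpoints in different components.
Cairo—Paris (8): add — endpoints in different components.
Quito—Seoul (8): add — endpoints in different components.
Lagos—Quito (11): skip — Quito and Lagos already connected.
Quito—Riga (13): skip — Quito and Riga already connected.
Paris—Quito (17): skip — Quito and Paris already connected.
Cairo—Tokyo (18): add — endpoints in different components.
The 6th edge added is Cairo—Tokyo.

Cairo-Tokyo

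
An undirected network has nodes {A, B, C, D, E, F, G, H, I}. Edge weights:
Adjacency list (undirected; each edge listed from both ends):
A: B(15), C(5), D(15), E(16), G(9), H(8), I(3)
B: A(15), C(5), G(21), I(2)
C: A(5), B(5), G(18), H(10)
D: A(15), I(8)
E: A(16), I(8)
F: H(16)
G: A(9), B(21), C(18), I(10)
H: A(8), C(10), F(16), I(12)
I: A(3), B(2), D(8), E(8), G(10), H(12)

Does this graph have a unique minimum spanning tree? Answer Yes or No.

Kruskal's algorithm — process edges by increasing weight (ties by edge label):
B-I (2): add — endpoints in different components.
A-I (3): add — endpoints in different components.
A-C (5): add — endpoints in different components.
B-C (5): skip — B and C already connected.
A-H (8): add — endpoints in different components.
D-I (8): add — endpoints in different components.
E-I (8): add — endpoints in different components.
A-G (9): add — endpoints in different components.
C-H (10): skip — C and H already connected.
G-I (10): skip — G and I already connected.
H-I (12): skip — H and I already connected.
A-B (15): skip — A and B already connected.
A-D (15): skip — A and D already connected.
A-E (16): skip — A and E already connected.
F-H (16): add — endpoints in different components.
Non-tree edge B-C has weight 5, equal to the heaviest edge on its tree cycle — swapping gives another MST of the same weight. Not unique.

No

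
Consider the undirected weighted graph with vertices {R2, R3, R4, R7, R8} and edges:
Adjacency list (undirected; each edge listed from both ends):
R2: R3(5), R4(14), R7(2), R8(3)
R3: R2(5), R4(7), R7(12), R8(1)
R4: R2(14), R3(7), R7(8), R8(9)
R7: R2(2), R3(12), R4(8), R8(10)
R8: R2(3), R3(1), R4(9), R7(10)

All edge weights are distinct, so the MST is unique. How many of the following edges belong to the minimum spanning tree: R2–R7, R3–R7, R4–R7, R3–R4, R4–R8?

2

Kruskal: consider edges lightest-first.
R3–R8 (1): add — endpoints in different components.
R2–R7 (2): add — endpoints in different components.
R2–R8 (3): add — endpoints in different components.
R2–R3 (5): skip — R3 and R2 already connected.
R3–R4 (7): add — endpoints in different components.
MST edge set: {R3–R8, R2–R7, R2–R8, R3–R4}.
Of the listed edges, {R2–R7, R3–R4} are in the MST → 2.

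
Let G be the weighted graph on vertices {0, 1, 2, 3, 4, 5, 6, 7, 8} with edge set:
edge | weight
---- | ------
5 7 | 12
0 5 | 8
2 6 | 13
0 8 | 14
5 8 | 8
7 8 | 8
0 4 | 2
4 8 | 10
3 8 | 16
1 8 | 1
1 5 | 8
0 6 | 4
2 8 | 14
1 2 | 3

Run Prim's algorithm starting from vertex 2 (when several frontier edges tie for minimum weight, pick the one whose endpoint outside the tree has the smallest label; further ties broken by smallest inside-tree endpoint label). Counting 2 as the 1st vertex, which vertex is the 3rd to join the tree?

8

Prim's algorithm from 2:
Step 1: cheapest edge leaving the tree is 1 2 (3); add 1.
Step 2: cheapest edge leaving the tree is 1 8 (1); add 8.
Step 3: cheapest edge leaving the tree is 1 5 (8); add 5.
Step 4: cheapest edge leaving the tree is 0 5 (8); add 0.
Step 5: cheapest edge leaving the tree is 0 4 (2); add 4.
Step 6: cheapest edge leaving the tree is 0 6 (4); add 6.
Step 7: cheapest edge leaving the tree is 7 8 (8); add 7.
Step 8: cheapest edge leaving the tree is 3 8 (16); add 3.
Vertex order: 2, 1, 8, 5, 0, 4, 6, 7, 3. The 3rd vertex is 8.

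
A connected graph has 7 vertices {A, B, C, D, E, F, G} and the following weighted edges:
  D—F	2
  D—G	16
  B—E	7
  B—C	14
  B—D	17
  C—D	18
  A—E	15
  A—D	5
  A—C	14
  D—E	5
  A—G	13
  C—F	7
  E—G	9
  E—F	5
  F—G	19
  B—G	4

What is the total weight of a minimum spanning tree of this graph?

30

Grow the tree from G using Prim:
Step 1: cheapest edge leaving the tree is B—G (4); add B.
Step 2: cheapest edge leaving the tree is B—E (7); add E.
Step 3: cheapest edge leaving the tree is D—E (5); add D.
Step 4: cheapest edge leaving the tree is D—F (2); add F.
Step 5: cheapest edge leaving the tree is A—D (5); add A.
Step 6: cheapest edge leaving the tree is C—F (7); add C.
MST edges: B—G, B—E, D—E, D—F, A—D, C—F; total weight 4+7+5+2+5+7 = 30.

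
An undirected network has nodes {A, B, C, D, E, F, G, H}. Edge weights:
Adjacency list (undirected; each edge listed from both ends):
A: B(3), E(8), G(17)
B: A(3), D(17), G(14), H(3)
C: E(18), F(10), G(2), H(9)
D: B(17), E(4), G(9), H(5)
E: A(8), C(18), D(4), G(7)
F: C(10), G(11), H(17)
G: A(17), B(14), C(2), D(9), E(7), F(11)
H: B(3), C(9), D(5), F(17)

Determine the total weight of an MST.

Prim, starting at F.
Step 1: cheapest edge leaving the tree is C—F (10); add C.
Step 2: cheapest edge leaving the tree is C—G (2); add G.
Step 3: cheapest edge leaving the tree is E—G (7); add E.
Step 4: cheapest edge leaving the tree is D—E (4); add D.
Step 5: cheapest edge leaving the tree is D—H (5); add H.
Step 6: cheapest edge leaving the tree is B—H (3); add B.
Step 7: cheapest edge leaving the tree is A—B (3); add A.
MST edges: C—F, C—G, E—G, D—E, D—H, B—H, A—B; total weight 10+2+7+4+5+3+3 = 34.

34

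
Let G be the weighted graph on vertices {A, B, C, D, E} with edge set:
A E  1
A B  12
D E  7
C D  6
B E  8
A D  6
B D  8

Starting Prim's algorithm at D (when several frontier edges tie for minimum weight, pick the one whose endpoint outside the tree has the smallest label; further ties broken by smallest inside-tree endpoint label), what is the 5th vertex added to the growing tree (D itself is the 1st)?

Prim's algorithm from D:
Step 1: cheapest edge leaving the tree is A D (6); add A.
Step 2: cheapest edge leaving the tree is A E (1); add E.
Step 3: cheapest edge leaving the tree is C D (6); add C.
Step 4: cheapest edge leaving the tree is B D (8); add B.
Vertex order: D, A, E, C, B. The 5th vertex is B.

B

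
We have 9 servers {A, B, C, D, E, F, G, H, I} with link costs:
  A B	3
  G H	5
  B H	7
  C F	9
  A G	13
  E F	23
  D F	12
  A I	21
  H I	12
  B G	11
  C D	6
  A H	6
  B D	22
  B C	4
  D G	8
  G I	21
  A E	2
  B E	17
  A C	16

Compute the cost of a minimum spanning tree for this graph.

Prim's algorithm from H:
Step 1: cheapest edge leaving the tree is G H (5); add G.
Step 2: cheapest edge leaving the tree is A H (6); add A.
Step 3: cheapest edge leaving the tree is A E (2); add E.
Step 4: cheapest edge leaving the tree is A B (3); add B.
Step 5: cheapest edge leaving the tree is B C (4); add C.
Step 6: cheapest edge leaving the tree is C D (6); add D.
Step 7: cheapest edge leaving the tree is C F (9); add F.
Step 8: cheapest edge leaving the tree is H I (12); add I.
MST edges: G H, A H, A E, A B, B C, C D, C F, H I; total weight 5+6+2+3+4+6+9+12 = 47.

47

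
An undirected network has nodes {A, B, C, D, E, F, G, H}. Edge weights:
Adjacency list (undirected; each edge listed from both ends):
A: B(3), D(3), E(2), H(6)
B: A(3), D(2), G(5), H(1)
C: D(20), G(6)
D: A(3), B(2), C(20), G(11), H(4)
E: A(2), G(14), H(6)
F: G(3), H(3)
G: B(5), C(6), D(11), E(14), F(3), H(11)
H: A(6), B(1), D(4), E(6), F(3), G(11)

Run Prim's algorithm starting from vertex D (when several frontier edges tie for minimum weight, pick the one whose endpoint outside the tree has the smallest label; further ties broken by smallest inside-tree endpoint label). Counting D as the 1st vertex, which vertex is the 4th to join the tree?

Prim, starting at D.
Step 1: cheapest edge leaving the tree is B-D (2); add B.
Step 2: cheapest edge leaving the tree is B-H (1); add H.
Step 3: cheapest edge leaving the tree is A-B (3); add A.
Step 4: cheapest edge leaving the tree is A-E (2); add E.
Step 5: cheapest edge leaving the tree is F-H (3); add F.
Step 6: cheapest edge leaving the tree is F-G (3); add G.
Step 7: cheapest edge leaving the tree is C-G (6); add C.
Vertex order: D, B, H, A, E, F, G, C. The 4th vertex is A.

A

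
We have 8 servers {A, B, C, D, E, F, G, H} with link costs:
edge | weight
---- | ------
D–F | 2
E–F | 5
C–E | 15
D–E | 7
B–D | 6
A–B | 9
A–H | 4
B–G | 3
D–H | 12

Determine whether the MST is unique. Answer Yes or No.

Sort edges by weight, then run Kruskal:
D–F (2): add — endpoints in different components.
B–G (3): add — endpoints in different components.
A–H (4): add — endpoints in different components.
E–F (5): add — endpoints in different components.
B–D (6): add — endpoints in different components.
D–E (7): skip — D and E already connected.
A–B (9): add — endpoints in different components.
D–H (12): skip — D and H already connected.
C–E (15): add — endpoints in different components.
Every non-tree edge has weight strictly greater than the heaviest edge on the tree path between its endpoints, so the MST is unique.

Yes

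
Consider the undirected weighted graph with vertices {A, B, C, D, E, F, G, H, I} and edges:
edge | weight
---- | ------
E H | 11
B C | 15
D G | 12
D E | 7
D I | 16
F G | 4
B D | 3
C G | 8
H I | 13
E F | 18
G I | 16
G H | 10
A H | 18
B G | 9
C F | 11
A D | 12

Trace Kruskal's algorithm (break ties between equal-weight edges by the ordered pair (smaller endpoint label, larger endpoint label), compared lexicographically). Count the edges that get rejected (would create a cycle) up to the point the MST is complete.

Sort edges by weight, then run Kruskal:
B D (3): add — endpoints in different components.
F G (4): add — endpoints in different components.
D E (7): add — endpoints in different components.
C G (8): add — endpoints in different components.
B G (9): add — endpoints in different components.
G H (10): add — endpoints in different components.
C F (11): skip — C and F already connected.
E H (11): skip — E and H already connected.
A D (12): add — endpoints in different components.
D G (12): skip — D and G already connected.
H I (13): add — endpoints in different components.
Edges rejected before the tree was complete: 3.

3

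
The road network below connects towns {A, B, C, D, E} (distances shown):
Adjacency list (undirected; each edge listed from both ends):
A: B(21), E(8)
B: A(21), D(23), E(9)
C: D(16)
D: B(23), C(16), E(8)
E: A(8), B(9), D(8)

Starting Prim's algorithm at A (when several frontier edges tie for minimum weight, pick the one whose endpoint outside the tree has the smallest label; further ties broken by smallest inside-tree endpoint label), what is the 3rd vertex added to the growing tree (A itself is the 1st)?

D

Prim's algorithm from A:
Step 1: frontier [A-E 8, A-B 21] → take A-E (8); add E.
Step 2: frontier [A-B 21, D-E 8, B-E 9] → take D-E (8); add D.
Step 3: frontier [A-B 21, C-D 16, B-D 23, B-E 9] → take B-E (9); add B.
Step 4: frontier [C-D 16] → take C-D (16); add C.
Vertex order: A, E, D, B, C. The 3rd vertex is D.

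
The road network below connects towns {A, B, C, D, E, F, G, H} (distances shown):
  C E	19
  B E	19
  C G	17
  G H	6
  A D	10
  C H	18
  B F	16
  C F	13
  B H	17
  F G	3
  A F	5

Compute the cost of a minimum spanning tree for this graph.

72

Sort edges by weight, then run Kruskal:
F G (3): add — endpoints in different components.
A F (5): add — endpoints in different components.
G H (6): add — endpoints in different components.
A D (10): add — endpoints in different components.
C F (13): add — endpoints in different components.
B F (16): add — endpoints in different components.
B H (17): skip — B and H already connected.
C G (17): skip — C and G already connected.
C H (18): skip — C and H already connected.
B E (19): add — endpoints in different components.
MST edges: F G, A F, G H, A D, C F, B F, B E; total weight 3+5+6+10+13+16+19 = 72.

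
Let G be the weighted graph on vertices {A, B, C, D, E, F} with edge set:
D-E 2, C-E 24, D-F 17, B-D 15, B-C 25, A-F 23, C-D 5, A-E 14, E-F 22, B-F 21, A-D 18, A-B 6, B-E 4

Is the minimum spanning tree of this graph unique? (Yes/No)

Sort edges by weight, then run Kruskal:
D-E (2): add — endpoints in different components.
B-E (4): add — endpoints in different components.
C-D (5): add — endpoints in different components.
A-B (6): add — endpoints in different components.
A-E (14): skip — A and E already connected.
B-D (15): skip — B and D already connected.
D-F (17): add — endpoints in different components.
Every non-tree edge has weight strictly greater than the heaviest edge on the tree path between its endpoints, so the MST is unique.

Yes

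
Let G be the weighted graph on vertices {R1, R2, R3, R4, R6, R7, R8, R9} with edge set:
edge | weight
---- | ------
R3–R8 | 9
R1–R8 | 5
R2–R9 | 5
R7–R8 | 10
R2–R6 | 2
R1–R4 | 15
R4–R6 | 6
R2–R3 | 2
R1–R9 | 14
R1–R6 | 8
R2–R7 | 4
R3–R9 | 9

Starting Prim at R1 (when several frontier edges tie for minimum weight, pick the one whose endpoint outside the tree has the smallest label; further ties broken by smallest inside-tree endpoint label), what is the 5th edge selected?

R2-R7

Grow the tree from R1 using Prim:
Step 1: frontier [R1–R8 5, R1–R6 8, R1–R9 14, R1–R4 15] → take R1–R8 (5); add R8.
Step 2: frontier [R1–R6 8, R1–R9 14, R1–R4 15, R3–R8 9, R7–R8 10] → take R1–R6 (8); add R6.
Step 3: frontier [R1–R9 14, R1–R4 15, R2–R6 2, R4–R6 6, R3–R8 9, R7–R8 10] → take R2–R6 (2); add R2.
Step 4: frontier [R1–R9 14, R1–R4 15, R2–R3 2, R2–R7 4, R2–R9 5, R4–R6 6, R3–R8 9, R7–R8 10] → take R2–R3 (2); add R3.
Step 5: frontier [R1–R9 14, R1–R4 15, R2–R7 4, R2–R9 5, R3–R9 9, R4–R6 6, R7–R8 10] → take R2–R7 (4); add R7.
Step 6: frontier [R1–R9 14, R1–R4 15, R2–R9 5, R3–R9 9, R4–R6 6] → take R2–R9 (5); add R9.
Step 7: frontier [R1–R4 15, R4–R6 6] → take R4–R6 (6); add R4.
The 5th edge added is R2–R7.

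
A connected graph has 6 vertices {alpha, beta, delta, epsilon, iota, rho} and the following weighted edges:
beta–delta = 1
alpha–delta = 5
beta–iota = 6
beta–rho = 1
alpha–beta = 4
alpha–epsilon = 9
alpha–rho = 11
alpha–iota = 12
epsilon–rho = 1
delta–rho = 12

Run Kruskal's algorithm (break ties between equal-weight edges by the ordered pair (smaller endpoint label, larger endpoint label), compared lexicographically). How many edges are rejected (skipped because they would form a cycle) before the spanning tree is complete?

Kruskal: consider edges lightest-first.
beta–delta (1): add. Components now {beta,delta} {alpha} {iota} {epsilon} {rho}
beta–rho (1): add. Components now {beta,delta,rho} {alpha} {iota} {epsilon}
epsilon–rho (1): add. Components now {beta,delta,epsilon,rho} {alpha} {iota}
alpha–beta (4): add. Components now {alpha,beta,delta,epsilon,rho} {iota}
alpha–delta (5): skip — delta and alpha already connected.
beta–iota (6): add. Components now {alpha,beta,delta,epsilon,iota,rho}
Edges rejected before the tree was complete: 1.

1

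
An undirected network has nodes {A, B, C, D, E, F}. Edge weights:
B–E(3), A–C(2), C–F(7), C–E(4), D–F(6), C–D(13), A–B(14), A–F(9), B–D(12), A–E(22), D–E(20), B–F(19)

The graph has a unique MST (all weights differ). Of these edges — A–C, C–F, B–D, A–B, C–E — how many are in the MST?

3

Sort edges by weight, then run Kruskal:
A–C (2): add — endpoints in different components.
B–E (3): add — endpoints in different components.
C–E (4): add — endpoints in different components.
D–F (6): add — endpoints in different components.
C–F (7): add — endpoints in different components.
MST edge set: {A–C, B–E, C–E, D–F, C–F}.
Of the listed edges, {A–C, C–F, C–E} are in the MST → 3.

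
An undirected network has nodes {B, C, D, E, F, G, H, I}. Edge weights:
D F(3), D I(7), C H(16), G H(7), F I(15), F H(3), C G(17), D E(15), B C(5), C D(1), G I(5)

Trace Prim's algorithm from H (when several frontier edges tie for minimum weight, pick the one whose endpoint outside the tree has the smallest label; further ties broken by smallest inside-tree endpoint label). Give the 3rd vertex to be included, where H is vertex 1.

D

Grow the tree from H using Prim:
Step 1: frontier [F H 3, G H 7, C H 16] → take F H (3); add F.
Step 2: frontier [D F 3, F I 15, G H 7, C H 16] → take D F (3); add D.
Step 3: frontier [C D 1, D I 7, D E 15, F I 15, G H 7, C H 16] → take C D (1); add C.
Step 4: frontier [B C 5, C G 17, D I 7, D E 15, F I 15, G H 7] → take B C (5); add B.
Step 5: frontier [C G 17, D I 7, D E 15, F I 15, G H 7] → take G H (7); add G.
Step 6: frontier [D I 7, D E 15, F I 15, G I 5] → take G I (5); add I.
Step 7: frontier [D E 15] → take D E (15); add E.
Vertex order: H, F, D, C, B, G, I, E. The 3rd vertex is D.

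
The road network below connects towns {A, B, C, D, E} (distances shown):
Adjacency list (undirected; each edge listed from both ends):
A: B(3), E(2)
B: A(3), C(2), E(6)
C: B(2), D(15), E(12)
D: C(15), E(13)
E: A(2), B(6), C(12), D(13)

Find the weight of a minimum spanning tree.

20

Prim's algorithm from E:
Step 1: frontier [A—E 2, B—E 6, C—E 12, D—E 13] → take A—E (2); add A.
Step 2: frontier [A—B 3, B—E 6, C—E 12, D—E 13] → take A—B (3); add B.
Step 3: frontier [B—C 2, C—E 12, D—E 13] → take B—C (2); add C.
Step 4: frontier [C—D 15, D—E 13] → take D—E (13); add D.
MST edges: A—E, A—B, B—C, D—E; total weight 2+3+2+13 = 20.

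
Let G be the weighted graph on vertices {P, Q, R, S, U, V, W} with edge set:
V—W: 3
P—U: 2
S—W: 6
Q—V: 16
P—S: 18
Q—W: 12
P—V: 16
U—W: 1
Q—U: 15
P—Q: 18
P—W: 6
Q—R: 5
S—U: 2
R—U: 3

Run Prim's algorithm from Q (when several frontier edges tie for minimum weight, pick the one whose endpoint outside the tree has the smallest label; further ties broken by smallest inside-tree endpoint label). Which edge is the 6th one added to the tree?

Prim's algorithm from Q:
Step 1: frontier [Q—R 5, Q—W 12, Q—U 15, Q—V 16, P—Q 18] → take Q—R (5); add R.
Step 2: frontier [Q—W 12, Q—U 15, Q—V 16, P—Q 18, R—U 3] → take R—U (3); add U.
Step 3: frontier [Q—W 12, Q—V 16, P—Q 18, U—W 1, P—U 2, S—U 2] → take U—W (1); add W.
Step 4: frontier [Q—V 16, P—Q 18, P—U 2, S—U 2, V—W 3, P—W 6, S—W 6] → take P—U (2); add P.
Step 5: frontier [P—V 16, P—S 18, Q—V 16, S—U 2, V—W 3, S—W 6] → take S—U (2); add S.
Step 6: frontier [P—V 16, Q—V 16, V—W 3] → take V—W (3); add V.
The 6th edge added is V—W.

V-W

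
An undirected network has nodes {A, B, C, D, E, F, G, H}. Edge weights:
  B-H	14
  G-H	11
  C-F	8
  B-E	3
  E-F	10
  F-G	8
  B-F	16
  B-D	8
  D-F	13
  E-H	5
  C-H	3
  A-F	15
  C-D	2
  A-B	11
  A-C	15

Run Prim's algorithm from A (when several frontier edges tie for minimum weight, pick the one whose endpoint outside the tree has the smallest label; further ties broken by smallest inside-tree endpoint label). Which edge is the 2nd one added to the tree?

B-E

Grow the tree from A using Prim:
Step 1: cheapest edge leaving the tree is A-B (11); add B.
Step 2: cheapest edge leaving the tree is B-E (3); add E.
Step 3: cheapest edge leaving the tree is E-H (5); add H.
Step 4: cheapest edge leaving the tree is C-H (3); add C.
Step 5: cheapest edge leaving the tree is C-D (2); add D.
Step 6: cheapest edge leaving the tree is C-F (8); add F.
Step 7: cheapest edge leaving the tree is F-G (8); add G.
The 2nd edge added is B-E.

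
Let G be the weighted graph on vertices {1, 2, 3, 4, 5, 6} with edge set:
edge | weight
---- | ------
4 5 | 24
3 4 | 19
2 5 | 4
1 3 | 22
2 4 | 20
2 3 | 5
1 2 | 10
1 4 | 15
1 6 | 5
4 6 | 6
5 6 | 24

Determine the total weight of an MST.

30

Grow the tree from 3 using Prim:
Step 1: frontier [2 3 5, 3 4 19, 1 3 22] → take 2 3 (5); add 2.
Step 2: frontier [2 5 4, 1 2 10, 2 4 20, 3 4 19, 1 3 22] → take 2 5 (4); add 5.
Step 3: frontier [1 2 10, 2 4 20, 3 4 19, 1 3 22, 4 5 24, 5 6 24] → take 1 2 (10); add 1.
Step 4: frontier [1 6 5, 1 4 15, 2 4 20, 3 4 19, 4 5 24, 5 6 24] → take 1 6 (5); add 6.
Step 5: frontier [1 4 15, 2 4 20, 3 4 19, 4 5 24, 4 6 6] → take 4 6 (6); add 4.
MST edges: 2 3, 2 5, 1 2, 1 6, 4 6; total weight 5+4+10+5+6 = 30.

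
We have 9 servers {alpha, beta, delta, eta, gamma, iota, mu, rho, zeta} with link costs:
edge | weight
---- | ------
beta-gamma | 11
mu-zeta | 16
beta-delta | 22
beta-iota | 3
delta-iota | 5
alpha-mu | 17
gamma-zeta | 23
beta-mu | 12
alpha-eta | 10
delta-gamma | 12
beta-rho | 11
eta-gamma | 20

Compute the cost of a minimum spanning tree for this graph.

Prim, starting at beta.
Step 1: frontier [beta-iota 3, beta-gamma 11, beta-rho 11, beta-mu 12, beta-delta 22] → take beta-iota (3); add iota.
Step 2: frontier [beta-gamma 11, beta-rho 11, beta-mu 12, beta-delta 22, delta-iota 5] → take delta-iota (5); add delta.
Step 3: frontier [beta-gamma 11, beta-rho 11, beta-mu 12, delta-gamma 12] → take beta-gamma (11); add gamma.
Step 4: frontier [beta-rho 11, beta-mu 12, eta-gamma 20, gamma-zeta 23] → take beta-rho (11); add rho.
Step 5: frontier [beta-mu 12, eta-gamma 20, gamma-zeta 23] → take beta-mu (12); add mu.
Step 6: frontier [eta-gamma 20, gamma-zeta 23, mu-zeta 16, alpha-mu 17] → take mu-zeta (16); add zeta.
Step 7: frontier [eta-gamma 20, alpha-mu 17] → take alpha-mu (17); add alpha.
Step 8: frontier [alpha-eta 10, eta-gamma 20] → take alpha-eta (10); add eta.
MST edges: beta-iota, delta-iota, beta-gamma, beta-rho, beta-mu, mu-zeta, alpha-mu, alpha-eta; total weight 3+5+11+11+12+16+17+10 = 85.

85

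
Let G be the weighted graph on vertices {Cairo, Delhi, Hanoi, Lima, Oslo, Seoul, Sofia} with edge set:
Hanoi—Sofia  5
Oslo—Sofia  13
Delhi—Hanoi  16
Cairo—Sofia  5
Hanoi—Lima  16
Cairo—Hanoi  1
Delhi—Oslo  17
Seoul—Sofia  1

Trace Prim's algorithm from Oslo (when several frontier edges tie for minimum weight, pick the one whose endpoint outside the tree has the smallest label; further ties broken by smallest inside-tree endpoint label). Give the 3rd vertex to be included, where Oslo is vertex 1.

Seoul

Prim's algorithm from Oslo:
Step 1: frontier [Oslo—Sofia 13, Delhi—Oslo 17] → take Oslo—Sofia (13); add Sofia.
Step 2: frontier [Delhi—Oslo 17, Seoul—Sofia 1, Cairo—Sofia 5, Hanoi—Sofia 5] → take Seoul—Sofia (1); add Seoul.
Step 3: frontier [Delhi—Oslo 17, Cairo—Sofia 5, Hanoi—Sofia 5] → take Cairo—Sofia (5); add Cairo.
Step 4: frontier [Cairo—Hanoi 1, Delhi—Oslo 17, Hanoi—Sofia 5] → take Cairo—Hanoi (1); add Hanoi.
Step 5: frontier [Delhi—Hanoi 16, Hanoi—Lima 16, Delhi—Oslo 17] → take Delhi—Hanoi (16); add Delhi.
Step 6: frontier [Hanoi—Lima 16] → take Hanoi—Lima (16); add Lima.
Vertex order: Oslo, Sofia, Seoul, Cairo, Hanoi, Delhi, Lima. The 3rd vertex is Seoul.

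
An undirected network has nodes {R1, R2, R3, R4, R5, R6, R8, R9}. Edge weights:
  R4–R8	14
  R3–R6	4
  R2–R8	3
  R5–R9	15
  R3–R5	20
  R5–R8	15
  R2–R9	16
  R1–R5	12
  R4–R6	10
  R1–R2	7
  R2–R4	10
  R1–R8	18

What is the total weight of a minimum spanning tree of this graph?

61

Kruskal's algorithm — process edges by increasing weight (ties by edge label):
R2–R8 (3): add — endpoints in different components.
R3–R6 (4): add — endpoints in different components.
R1–R2 (7): add — endpoints in different components.
R2–R4 (10): add — endpoints in different components.
R4–R6 (10): add — endpoints in different components.
R1–R5 (12): add — endpoints in different components.
R4–R8 (14): skip — R8 and R4 already connected.
R5–R8 (15): skip — R5 and R8 already connected.
R5–R9 (15): add — endpoints in different components.
MST edges: R2–R8, R3–R6, R1–R2, R2–R4, R4–R6, R1–R5, R5–R9; total weight 3+4+7+10+10+12+15 = 61.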